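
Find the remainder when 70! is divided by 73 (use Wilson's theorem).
(72)! = (70)! × (71) × (72) ≡ -1 (mod 73). So (70)! ≡ -1 × [(72)(71)]^(-1) ≡ 36 (mod 73)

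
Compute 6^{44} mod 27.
0

Using successive squaring:
Binary expansion of 44: 101100
Powers of 6 mod 27 (each is the square of the previous):
  6^1 ≡ 6 (mod 27)
  6^2 ≡ 6² = 36 ≡ 9 (mod 27)
  6^4 ≡ 9² = 81 ≡ 0 (mod 27)
  6^8 ≡ 0² = 0 ≡ 0 (mod 27)
  6^16 ≡ 0² = 0 ≡ 0 (mod 27)
  6^32 ≡ 0² = 0 ≡ 0 (mod 27)
44 = 32 + 8 + 4, so 6^44 = 6^32 × 6^8 × 6^4 ≡ 0 × 0 × 0 (mod 27)
Multiplying step by step:
  0 × 0 = 0 ≡ 0 (mod 27)
  0 × 0 = 0 ≡ 0 (mod 27)
Result: 6^44 ≡ 0 (mod 27)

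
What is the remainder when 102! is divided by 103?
By Wilson's theorem, (102)! ≡ -1 ≡ 102 (mod 103)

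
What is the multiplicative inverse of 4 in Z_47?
4^(-1) ≡ 12 (mod 47). Verification: 4 × 12 = 48 ≡ 1 (mod 47)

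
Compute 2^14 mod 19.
Using repeated squaring. 14 = 8 + 4 + 2 (binary 1110). Repeated squaring mod 19: 2^1 ≡ 2; 2^2 ≡ 2² = 4 ≡ 4; 2^4 ≡ 4² = 16 ≡ 16; 2^8 ≡ 16² = 256 ≡ 9. Multiply: 2^14 = 2^8 × 2^4 × 2^2 ≡ 9 × 16 × 4 (mod 19): 9 × 16 = 144 ≡ 11; 11 × 4 = 44 ≡ 6. So 2^14 ≡ 6 (mod 19).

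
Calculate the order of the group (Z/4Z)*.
2

Prime factorization: 4 = 2^2
Using the formula φ(n) = n × Π(1 - 1/p) for each prime factor p:
φ(4) = 4 × (1 - 1/2)
φ(4) = 2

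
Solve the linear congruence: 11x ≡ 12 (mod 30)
12

Since gcd(11, 30) = 1 divides 12, a solution exists.
Multiply both sides by the inverse of 11 mod 30:
  11^(-1) mod 30 = 11
  x ≡ 11 × 12 ≡ 132 ≡ 12 (mod 30)
Verification: 11 × 12 = 132 = 4 × 30 + 12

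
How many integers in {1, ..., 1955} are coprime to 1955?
1408

Prime factorization: 1955 = 5 × 17 × 23
Using the formula φ(n) = n × Π(1 - 1/p) for each prime factor p:
φ(1955) = 1955 × (1 - 1/5) × (1 - 1/17) × (1 - 1/23)
φ(1955) = 1408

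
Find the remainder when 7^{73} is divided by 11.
By Fermat: 7^{10} ≡ 1 (mod 11). 73 = 7×10 + 3. So 7^{73} ≡ 7^{3} ≡ 2 (mod 11)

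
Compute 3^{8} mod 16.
1

Using successive squaring:
Binary expansion of 8: 1000
Powers of 3 mod 16 (each is the square of the previous):
  3^1 ≡ 3 (mod 16)
  3^2 ≡ 3² = 9 ≡ 9 (mod 16)
  3^4 ≡ 9² = 81 ≡ 1 (mod 16)
  3^8 ≡ 1² = 1 ≡ 1 (mod 16)
8 is a power of 2, so 3^8 is the last square: ≡ 1 (mod 16)
Result: 3^8 ≡ 1 (mod 16)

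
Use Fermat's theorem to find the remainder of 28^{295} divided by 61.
50

By Fermat's Little Theorem, a^(p-1) ≡ 1 (mod p) for prime p and gcd(a, p) = 1
Here p = 61, so 28^60 ≡ 1 (mod 61)
We can reduce the exponent: 295 mod 60 = 55
So 28^295 ≡ 28^55 (mod 61)
Computing: 28^55 mod 61 = 50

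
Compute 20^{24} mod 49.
36

Using successive squaring:
Binary expansion of 24: 11000
Powers of 20 mod 49 (each is the square of the previous):
  20^1 ≡ 20 (mod 49)
  20^2 ≡ 20² = 400 ≡ 8 (mod 49)
  20^4 ≡ 8² = 64 ≡ 15 (mod 49)
  20^8 ≡ 15² = 225 ≡ 29 (mod 49)
  20^16 ≡ 29² = 841 ≡ 8 (mod 49)
24 = 16 + 8, so 20^24 = 20^16 × 20^8 ≡ 8 × 29 (mod 49)
Multiplying step by step:
  8 × 29 = 232 ≡ 36 (mod 49)
Result: 20^24 ≡ 36 (mod 49)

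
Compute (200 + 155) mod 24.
19

(200 + 155) = 355
355 mod 24 = 19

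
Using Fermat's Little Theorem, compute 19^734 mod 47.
By Fermat: 19^{46} ≡ 1 (mod 47). 734 ≡ 44 (mod 46). So 19^{734} ≡ 19^{44} ≡ 25 (mod 47)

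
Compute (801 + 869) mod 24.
14

(801 + 869) = 1670
1670 mod 24 = 14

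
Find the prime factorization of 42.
2 × 3 × 7

Divide by primes starting from smallest:
42 ÷ 2 = 21
21 ÷ 3 = 7
7 ÷ 7 = 1

42 = 2 × 3 × 7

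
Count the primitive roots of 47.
22

The number of primitive roots modulo p is φ(p-1) = φ(46)
φ(46) = 22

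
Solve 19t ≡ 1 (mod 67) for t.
19^(-1) ≡ 60 (mod 67). Verification: 19 × 60 = 1140 ≡ 1 (mod 67)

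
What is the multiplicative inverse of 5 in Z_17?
7

Using Extended Euclidean Algorithm:
gcd(5, 17) = 1
Bezout coefficients: 5 × 7 + 17 × -2 = 1
So 5 × 7 ≡ 1 (mod 17)
The inverse is 7 mod 17 = 7
Verification: 5 × 7 = 35 = 2 × 17 + 1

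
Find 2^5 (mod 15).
5 = 4 + 1 (binary 101). Repeated squaring mod 15: 2^1 ≡ 2; 2^2 ≡ 2² = 4 ≡ 4; 2^4 ≡ 4² = 16 ≡ 1. Multiply: 2^5 = 2^4 × 2^1 ≡ 1 × 2 (mod 15): 1 × 2 = 2 ≡ 2. So 2^5 ≡ 2 (mod 15).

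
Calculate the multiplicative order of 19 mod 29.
Powers of 19 mod 29: 19^1≡19, 19^2≡13, 19^3≡15, 19^4≡24, 19^5≡21, 19^6≡22, 19^7≡12, 19^8≡25, 19^9≡11, 19^10≡6, 19^11≡27, 19^12≡20, 19^13≡3, 19^14≡28, 19^15≡10, 19^16≡16, 19^17≡14, 19^18≡5, 19^19≡8, 19^20≡7, 19^21≡17, 19^22≡4, 19^23≡18, 19^24≡23, 19^25≡2, 19^26≡9, 19^27≡26, 19^28≡1. Order = 28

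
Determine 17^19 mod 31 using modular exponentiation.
Using repeated squaring. 19 = 16 + 2 + 1 (binary 10011). Repeated squaring mod 31: 17^1 ≡ 17; 17^2 ≡ 17² = 289 ≡ 10; 17^4 ≡ 10² = 100 ≡ 7; 17^8 ≡ 7² = 49 ≡ 18; 17^16 ≡ 18² = 324 ≡ 14. Multiply: 17^19 = 17^16 × 17^2 × 17^1 ≡ 14 × 10 × 17 (mod 31): 14 × 10 = 140 ≡ 16; 16 × 17 = 272 ≡ 24. So 17^19 ≡ 24 (mod 31).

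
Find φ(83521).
78608

Prime factorization: 83521 = 17^4
Using the formula φ(n) = n × Π(1 - 1/p) for each prime factor p:
φ(83521) = 83521 × (1 - 1/17)
φ(83521) = 78608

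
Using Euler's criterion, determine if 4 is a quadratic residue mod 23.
By Euler's criterion: 4^{11} ≡ 1 (mod 23). Since this equals 1, 4 is a QR.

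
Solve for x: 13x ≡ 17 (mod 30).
29

Since gcd(13, 30) = 1 divides 17, a solution exists.
Multiply both sides by the inverse of 13 mod 30:
  13^(-1) mod 30 = 7
  x ≡ 7 × 17 ≡ 119 ≡ 29 (mod 30)
Verification: 13 × 29 = 377 = 12 × 30 + 17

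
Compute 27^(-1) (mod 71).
50

Using Extended Euclidean Algorithm:
gcd(27, 71) = 1
Bezout coefficients: 27 × -21 + 71 × 8 = 1
So 27 × -21 ≡ 1 (mod 71)
The inverse is -21 mod 71 = 50
Verification: 27 × 50 = 1350 = 19 × 71 + 1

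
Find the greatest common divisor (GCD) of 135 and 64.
1

Using the Euclidean algorithm:
135 = 2 × 64 + 7
64 = 9 × 7 + 1
7 = 7 × 1 + 0

GCD(135, 64) = 1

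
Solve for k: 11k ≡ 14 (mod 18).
16

Since gcd(11, 18) = 1 divides 14, a solution exists.
Multiply both sides by the inverse of 11 mod 18:
  11^(-1) mod 18 = 5
  x ≡ 5 × 14 ≡ 70 ≡ 16 (mod 18)
Verification: 11 × 16 = 176 = 9 × 18 + 14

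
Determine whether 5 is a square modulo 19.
By Euler's criterion: 5^{9} ≡ 1 (mod 19). Since this equals 1, 5 is a QR.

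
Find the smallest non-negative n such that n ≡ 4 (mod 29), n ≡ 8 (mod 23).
468

Using the Chinese Remainder Theorem:
M = product of moduli = 667
For equation 1: M_1 = 23, 23 ≡ 23 (mod 29), inverse of 23 mod 29 is 24 (check: 23 × 24 = 552 ≡ 1 (mod 29))
For equation 2: M_2 = 29, 29 ≡ 6 (mod 23), inverse of 29 mod 23 is 4 (check: 6 × 4 = 24 ≡ 1 (mod 23))
Combine: n ≡ Σ r_i×M_i×(M_i⁻¹ mod m_i) = 4×23×24 + 8×29×4 = 2208 + 928 = 3136
3136 mod 667 = 468
n ≡ 468 (mod 667)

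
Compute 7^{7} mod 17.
12

Using successive squaring:
Binary expansion of 7: 111
Powers of 7 mod 17 (each is the square of the previous):
  7^1 ≡ 7 (mod 17)
  7^2 ≡ 7² = 49 ≡ 15 (mod 17)
  7^4 ≡ 15² = 225 ≡ 4 (mod 17)
7 = 4 + 2 + 1, so 7^7 = 7^4 × 7^2 × 7^1 ≡ 4 × 15 × 7 (mod 17)
Multiplying step by step:
  4 × 15 = 60 ≡ 9 (mod 17)
  9 × 7 = 63 ≡ 12 (mod 17)
Result: 7^7 ≡ 12 (mod 17)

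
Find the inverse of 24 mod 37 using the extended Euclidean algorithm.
Extended GCD: 24(17) + 37(-11) = 1. So 24^(-1) ≡ 17 ≡ 17 (mod 37). Verify: 24 × 17 = 408 ≡ 1 (mod 37)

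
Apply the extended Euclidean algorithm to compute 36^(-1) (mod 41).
Extended GCD: 36(8) + 41(-7) = 1. So 36^(-1) ≡ 8 ≡ 8 (mod 41). Verify: 36 × 8 = 288 ≡ 1 (mod 41)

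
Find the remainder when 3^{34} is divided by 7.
By Fermat: 3^{6} ≡ 1 (mod 7). 34 = 5×6 + 4. So 3^{34} ≡ 3^{4} ≡ 4 (mod 7)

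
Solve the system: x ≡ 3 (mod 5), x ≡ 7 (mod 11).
M = 5 × 11 = 55. M₁ = 11, y₁ ≡ 1 (mod 5). M₂ = 5, y₂ ≡ 9 (mod 11). x = 3×11×1 + 7×5×9 ≡ 18 (mod 55)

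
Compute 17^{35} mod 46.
33

Using successive squaring:
Binary expansion of 35: 100011
Powers of 17 mod 46 (each is the square of the previous):
  17^1 ≡ 17 (mod 46)
  17^2 ≡ 17² = 289 ≡ 13 (mod 46)
  17^4 ≡ 13² = 169 ≡ 31 (mod 46)
  17^8 ≡ 31² = 961 ≡ 41 (mod 46)
  17^16 ≡ 41² = 1681 ≡ 25 (mod 46)
  17^32 ≡ 25² = 625 ≡ 27 (mod 46)
35 = 32 + 2 + 1, so 17^35 = 17^32 × 17^2 × 17^1 ≡ 27 × 13 × 17 (mod 46)
Multiplying step by step:
  27 × 13 = 351 ≡ 29 (mod 46)
  29 × 17 = 493 ≡ 33 (mod 46)
Result: 17^35 ≡ 33 (mod 46)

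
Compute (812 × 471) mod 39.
18

(812 × 471) = 382452
382452 mod 39 = 18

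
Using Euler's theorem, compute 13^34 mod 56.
By Euler: 13^{24} ≡ 1 (mod 56) since gcd(13, 56) = 1. 34 = 1×24 + 10. So 13^{34} ≡ 13^{10} ≡ 1 (mod 56)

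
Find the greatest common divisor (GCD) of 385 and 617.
1

Using the Euclidean algorithm:
385 = 0 × 617 + 385
617 = 1 × 385 + 232
385 = 1 × 232 + 153
232 = 1 × 153 + 79
153 = 1 × 79 + 74
79 = 1 × 74 + 5
74 = 14 × 5 + 4
5 = 1 × 4 + 1
4 = 4 × 1 + 0

GCD(385, 617) = 1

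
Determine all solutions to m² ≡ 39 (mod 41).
The square roots of 39 mod 41 are 11 and 30. Verify: 11² = 121 ≡ 39 (mod 41)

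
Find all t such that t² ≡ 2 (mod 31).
The square roots of 2 mod 31 are 8 and 23. Verify: 8² = 64 ≡ 2 (mod 31)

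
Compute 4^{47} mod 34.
30

Using successive squaring:
Binary expansion of 47: 101111
Powers of 4 mod 34 (each is the square of the previous):
  4^1 ≡ 4 (mod 34)
  4^2 ≡ 4² = 16 ≡ 16 (mod 34)
  4^4 ≡ 16² = 256 ≡ 18 (mod 34)
  4^8 ≡ 18² = 324 ≡ 18 (mod 34)
  4^16 ≡ 18² = 324 ≡ 18 (mod 34)
  4^32 ≡ 18² = 324 ≡ 18 (mod 34)
47 = 32 + 8 + 4 + 2 + 1, so 4^47 = 4^32 × 4^8 × 4^4 × 4^2 × 4^1 ≡ 18 × 18 × 18 × 16 × 4 (mod 34)
Multiplying step by step:
  18 × 18 = 324 ≡ 18 (mod 34)
  18 × 18 = 324 ≡ 18 (mod 34)
  18 × 16 = 288 ≡ 16 (mod 34)
  16 × 4 = 64 ≡ 30 (mod 34)
Result: 4^47 ≡ 30 (mod 34)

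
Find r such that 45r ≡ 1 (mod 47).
45^(-1) ≡ 23 (mod 47). Verification: 45 × 23 = 1035 ≡ 1 (mod 47)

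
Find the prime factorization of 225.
3^2 × 5^2

Divide by primes starting from smallest:
225 ÷ 3 = 75
75 ÷ 3 = 25
25 ÷ 5 = 5
5 ÷ 5 = 1

225 = 3^2 × 5^2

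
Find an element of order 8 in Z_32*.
21 has order 8 mod 32 since 21^{8} ≡ 1 (mod 32) and no smaller power works.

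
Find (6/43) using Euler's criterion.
(6/43) = 6^{21} mod 43 = 1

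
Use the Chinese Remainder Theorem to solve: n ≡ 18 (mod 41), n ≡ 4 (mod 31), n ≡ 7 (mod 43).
16992

Using the Chinese Remainder Theorem:
M = product of moduli = 54653
For equation 1: M_1 = 1333, 1333 ≡ 21 (mod 41), inverse of 1333 mod 41 is 2 (check: 21 × 2 = 42 ≡ 1 (mod 41))
For equation 2: M_2 = 1763, 1763 ≡ 27 (mod 31), inverse of 1763 mod 31 is 23 (check: 27 × 23 = 621 ≡ 1 (mod 31))
For equation 3: M_3 = 1271, 1271 ≡ 24 (mod 43), inverse of 1271 mod 43 is 9 (check: 24 × 9 = 216 ≡ 1 (mod 43))
Combine: n ≡ Σ r_i×M_i×(M_i⁻¹ mod m_i) = 18×1333×2 + 4×1763×23 + 7×1271×9 = 47988 + 162196 + 80073 = 290257
290257 mod 54653 = 16992
n ≡ 16992 (mod 54653)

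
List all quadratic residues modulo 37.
QRs mod 37: {1, 3, 4, 7, 9, 10, 11, 12, 16, 21, 25, 26, 27, 28, 30, 33, 34, 36}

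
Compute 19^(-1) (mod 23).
19^(-1) ≡ 17 (mod 23). Verification: 19 × 17 = 323 ≡ 1 (mod 23)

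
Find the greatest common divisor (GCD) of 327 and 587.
1

Using the Euclidean algorithm:
327 = 0 × 587 + 327
587 = 1 × 327 + 260
327 = 1 × 260 + 67
260 = 3 × 67 + 59
67 = 1 × 59 + 8
59 = 7 × 8 + 3
8 = 2 × 3 + 2
3 = 1 × 2 + 1
2 = 2 × 1 + 0

GCD(327, 587) = 1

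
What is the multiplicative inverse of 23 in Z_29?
23^(-1) ≡ 24 (mod 29). Verification: 23 × 24 = 552 ≡ 1 (mod 29)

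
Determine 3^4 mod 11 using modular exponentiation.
4 = 4 (binary 100). Repeated squaring mod 11: 3^1 ≡ 3; 3^2 ≡ 3² = 9 ≡ 9; 3^4 ≡ 9² = 81 ≡ 4. So 3^4 ≡ 4 (mod 11).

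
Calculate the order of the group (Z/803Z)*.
720

Prime factorization: 803 = 11 × 73
Using the formula φ(n) = n × Π(1 - 1/p) for each prime factor p:
φ(803) = 803 × (1 - 1/11) × (1 - 1/73)
φ(803) = 720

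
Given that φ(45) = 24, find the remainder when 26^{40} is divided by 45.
By Euler: 26^{24} ≡ 1 (mod 45) since gcd(26, 45) = 1. 40 = 1×24 + 16. So 26^{40} ≡ 26^{16} ≡ 1 (mod 45)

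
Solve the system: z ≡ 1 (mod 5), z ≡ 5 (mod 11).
M = 5 × 11 = 55. M₁ = 11, y₁ ≡ 1 (mod 5). M₂ = 5, y₂ ≡ 9 (mod 11). z = 1×11×1 + 5×5×9 ≡ 16 (mod 55)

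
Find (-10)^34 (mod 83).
Using repeated squaring. (-10) ≡ 73 (mod 83). 34 = 32 + 2 (binary 100010). Repeated squaring mod 83: 73^1 ≡ 73; 73^2 ≡ 73² = 5329 ≡ 17; 73^4 ≡ 17² = 289 ≡ 40; 73^8 ≡ 40² = 1600 ≡ 23; 73^16 ≡ 23² = 529 ≡ 31; 73^32 ≡ 31² = 961 ≡ 48. Multiply: (-10)^34 ≡ 73^32 × 73^2 ≡ 48 × 17 (mod 83): 48 × 17 = 816 ≡ 69. So (-10)^34 ≡ 69 (mod 83).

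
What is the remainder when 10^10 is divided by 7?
10 ≡ 3 (mod 7). 10 = 8 + 2 (binary 1010). Repeated squaring mod 7: 3^1 ≡ 3; 3^2 ≡ 3² = 9 ≡ 2; 3^4 ≡ 2² = 4 ≡ 4; 3^8 ≡ 4² = 16 ≡ 2. Multiply: 10^10 ≡ 3^8 × 3^2 ≡ 2 × 2 (mod 7): 2 × 2 = 4 ≡ 4. So 10^10 ≡ 4 (mod 7).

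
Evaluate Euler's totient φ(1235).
864

Prime factorization: 1235 = 5 × 13 × 19
Using the formula φ(n) = n × Π(1 - 1/p) for each prime factor p:
φ(1235) = 1235 × (1 - 1/5) × (1 - 1/13) × (1 - 1/19)
φ(1235) = 864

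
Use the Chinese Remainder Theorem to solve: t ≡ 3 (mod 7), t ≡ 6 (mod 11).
M = 7 × 11 = 77. M₁ = 11, y₁ ≡ 2 (mod 7). M₂ = 7, y₂ ≡ 8 (mod 11). t = 3×11×2 + 6×7×8 ≡ 17 (mod 77)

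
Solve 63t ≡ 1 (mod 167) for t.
63^(-1) ≡ 114 (mod 167). Verification: 63 × 114 = 7182 ≡ 1 (mod 167)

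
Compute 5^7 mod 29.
7 = 4 + 2 + 1 (binary 111). Repeated squaring mod 29: 5^1 ≡ 5; 5^2 ≡ 5² = 25 ≡ 25; 5^4 ≡ 25² = 625 ≡ 16. Multiply: 5^7 = 5^4 × 5^2 × 5^1 ≡ 16 × 25 × 5 (mod 29): 16 × 25 = 400 ≡ 23; 23 × 5 = 115 ≡ 28. So 5^7 ≡ 28 (mod 29).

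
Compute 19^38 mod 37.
Using Fermat: 19^{36} ≡ 1 (mod 37). 38 ≡ 2 (mod 36). So 19^{38} ≡ 19^{2} ≡ 28 (mod 37)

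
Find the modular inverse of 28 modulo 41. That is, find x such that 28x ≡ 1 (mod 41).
22

Using Extended Euclidean Algorithm:
gcd(28, 41) = 1
Bezout coefficients: 28 × -19 + 41 × 13 = 1
So 28 × -19 ≡ 1 (mod 41)
The inverse is -19 mod 41 = 22
Verification: 28 × 22 = 616 = 15 × 41 + 1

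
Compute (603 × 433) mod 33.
3

(603 × 433) = 261099
261099 mod 33 = 3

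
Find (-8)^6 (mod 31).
(-8) ≡ 23 (mod 31). 6 = 4 + 2 (binary 110). Repeated squaring mod 31: 23^1 ≡ 23; 23^2 ≡ 23² = 529 ≡ 2; 23^4 ≡ 2² = 4 ≡ 4. Multiply: (-8)^6 ≡ 23^4 × 23^2 ≡ 4 × 2 (mod 31): 4 × 2 = 8 ≡ 8. So (-8)^6 ≡ 8 (mod 31).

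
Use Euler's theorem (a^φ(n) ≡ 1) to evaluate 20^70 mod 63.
By Euler: 20^{36} ≡ 1 (mod 63) since gcd(20, 63) = 1. 70 = 1×36 + 34. So 20^{70} ≡ 20^{34} ≡ 43 (mod 63)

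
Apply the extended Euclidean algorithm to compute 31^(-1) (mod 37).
Extended GCD: 31(6) + 37(-5) = 1. So 31^(-1) ≡ 6 ≡ 6 (mod 37). Verify: 31 × 6 = 186 ≡ 1 (mod 37)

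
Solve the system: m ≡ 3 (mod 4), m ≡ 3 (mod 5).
M = 4 × 5 = 20. M₁ = 5, y₁ ≡ 1 (mod 4). M₂ = 4, y₂ ≡ 4 (mod 5). m = 3×5×1 + 3×4×4 ≡ 3 (mod 20)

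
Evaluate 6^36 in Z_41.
Using repeated squaring. 36 = 32 + 4 (binary 100100). Repeated squaring mod 41: 6^1 ≡ 6; 6^2 ≡ 6² = 36 ≡ 36; 6^4 ≡ 36² = 1296 ≡ 25; 6^8 ≡ 25² = 625 ≡ 10; 6^16 ≡ 10² = 100 ≡ 18; 6^32 ≡ 18² = 324 ≡ 37. Multiply: 6^36 = 6^32 × 6^4 ≡ 37 × 25 (mod 41): 37 × 25 = 925 ≡ 23. So 6^36 ≡ 23 (mod 41).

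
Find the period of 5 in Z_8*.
Powers of 5 mod 8: 5^1≡5, 5^2≡1. Order = 2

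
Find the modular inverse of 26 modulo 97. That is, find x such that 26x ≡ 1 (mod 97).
56

Using Extended Euclidean Algorithm:
gcd(26, 97) = 1
Bezout coefficients: 26 × -41 + 97 × 11 = 1
So 26 × -41 ≡ 1 (mod 97)
The inverse is -41 mod 97 = 56
Verification: 26 × 56 = 1456 = 15 × 97 + 1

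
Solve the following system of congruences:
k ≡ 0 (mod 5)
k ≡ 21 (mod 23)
90

Using the Chinese Remainder Theorem:
M = product of moduli = 115
For equation 1: M_1 = 23, 23 ≡ 3 (mod 5), inverse of 23 mod 5 is 2 (check: 3 × 2 = 6 ≡ 1 (mod 5))
For equation 2: M_2 = 5, 5 ≡ 5 (mod 23), inverse of 5 mod 23 is 14 (check: 5 × 14 = 70 ≡ 1 (mod 23))
Combine: k ≡ Σ r_i×M_i×(M_i⁻¹ mod m_i) = 0×23×2 + 21×5×14 = 0 + 1470 = 1470
1470 mod 115 = 90
k ≡ 90 (mod 115)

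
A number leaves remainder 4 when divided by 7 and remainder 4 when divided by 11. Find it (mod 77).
M = 7 × 11 = 77. M₁ = 11, y₁ ≡ 2 (mod 7). M₂ = 7, y₂ ≡ 8 (mod 11). r = 4×11×2 + 4×7×8 ≡ 4 (mod 77)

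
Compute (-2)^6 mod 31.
(-2) ≡ 29 (mod 31). 6 = 4 + 2 (binary 110). Repeated squaring mod 31: 29^1 ≡ 29; 29^2 ≡ 29² = 841 ≡ 4; 29^4 ≡ 4² = 16 ≡ 16. Multiply: (-2)^6 ≡ 29^4 × 29^2 ≡ 16 × 4 (mod 31): 16 × 4 = 64 ≡ 2. So (-2)^6 ≡ 2 (mod 31).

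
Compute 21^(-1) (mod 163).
21^(-1) ≡ 132 (mod 163). Verification: 21 × 132 = 2772 ≡ 1 (mod 163)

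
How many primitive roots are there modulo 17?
Number of primitive roots mod 17 = φ(16) = 8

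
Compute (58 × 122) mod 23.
15

(58 × 122) = 7076
7076 mod 23 = 15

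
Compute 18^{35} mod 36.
0

Using successive squaring:
Binary expansion of 35: 100011
Powers of 18 mod 36 (each is the square of the previous):
  18^1 ≡ 18 (mod 36)
  18^2 ≡ 18² = 324 ≡ 0 (mod 36)
  18^4 ≡ 0² = 0 ≡ 0 (mod 36)
  18^8 ≡ 0² = 0 ≡ 0 (mod 36)
  18^16 ≡ 0² = 0 ≡ 0 (mod 36)
  18^32 ≡ 0² = 0 ≡ 0 (mod 36)
35 = 32 + 2 + 1, so 18^35 = 18^32 × 18^2 × 18^1 ≡ 0 × 0 × 18 (mod 36)
Multiplying step by step:
  0 × 0 = 0 ≡ 0 (mod 36)
  0 × 18 = 0 ≡ 0 (mod 36)
Result: 18^35 ≡ 0 (mod 36)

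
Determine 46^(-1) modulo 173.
46^(-1) ≡ 79 (mod 173). Verification: 46 × 79 = 3634 ≡ 1 (mod 173)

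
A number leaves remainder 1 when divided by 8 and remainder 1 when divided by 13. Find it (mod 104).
M = 8 × 13 = 104. M₁ = 13, y₁ ≡ 5 (mod 8). M₂ = 8, y₂ ≡ 5 (mod 13). m = 1×13×5 + 1×8×5 ≡ 1 (mod 104)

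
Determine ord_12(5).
Powers of 5 mod 12: 5^1≡5, 5^2≡1. Order = 2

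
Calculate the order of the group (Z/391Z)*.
352

Prime factorization: 391 = 17 × 23
Using the formula φ(n) = n × Π(1 - 1/p) for each prime factor p:
φ(391) = 391 × (1 - 1/17) × (1 - 1/23)
φ(391) = 352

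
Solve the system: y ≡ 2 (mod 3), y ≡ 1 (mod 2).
M = 3 × 2 = 6. M₁ = 2, y₁ ≡ 2 (mod 3). M₂ = 3, y₂ ≡ 1 (mod 2). y = 2×2×2 + 1×3×1 ≡ 5 (mod 6)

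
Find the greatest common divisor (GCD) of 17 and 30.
1

Using the Euclidean algorithm:
17 = 0 × 30 + 17
30 = 1 × 17 + 13
17 = 1 × 13 + 4
13 = 3 × 4 + 1
4 = 4 × 1 + 0

GCD(17, 30) = 1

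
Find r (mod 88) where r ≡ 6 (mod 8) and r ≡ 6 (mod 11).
M = 8 × 11 = 88. M₁ = 11, y₁ ≡ 3 (mod 8). M₂ = 8, y₂ ≡ 7 (mod 11). r = 6×11×3 + 6×8×7 ≡ 6 (mod 88)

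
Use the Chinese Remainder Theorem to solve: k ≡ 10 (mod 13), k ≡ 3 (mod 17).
88

Using the Chinese Remainder Theorem:
M = product of moduli = 221
For equation 1: M_1 = 17, 17 ≡ 4 (mod 13), inverse of 17 mod 13 is 10 (check: 4 × 10 = 40 ≡ 1 (mod 13))
For equation 2: M_2 = 13, 13 ≡ 13 (mod 17), inverse of 13 mod 17 is 4 (check: 13 × 4 = 52 ≡ 1 (mod 17))
Combine: k ≡ Σ r_i×M_i×(M_i⁻¹ mod m_i) = 10×17×10 + 3×13×4 = 1700 + 156 = 1856
1856 mod 221 = 88
k ≡ 88 (mod 221)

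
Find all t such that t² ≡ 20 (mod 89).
The square roots of 20 mod 89 are 51 and 38. Verify: 51² = 2601 ≡ 20 (mod 89)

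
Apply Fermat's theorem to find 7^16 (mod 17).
By Fermat's Little Theorem, 7^{16} ≡ 1 (mod 17) since 17 is prime and gcd(7, 17) = 1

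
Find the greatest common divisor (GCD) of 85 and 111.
1

Using the Euclidean algorithm:
85 = 0 × 111 + 85
111 = 1 × 85 + 26
85 = 3 × 26 + 7
26 = 3 × 7 + 5
7 = 1 × 5 + 2
5 = 2 × 2 + 1
2 = 2 × 1 + 0

GCD(85, 111) = 1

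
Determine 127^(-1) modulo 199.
127^(-1) ≡ 152 (mod 199). Verification: 127 × 152 = 19304 ≡ 1 (mod 199)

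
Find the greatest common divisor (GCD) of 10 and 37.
1

Using the Euclidean algorithm:
10 = 0 × 37 + 10
37 = 3 × 10 + 7
10 = 1 × 7 + 3
7 = 2 × 3 + 1
3 = 3 × 1 + 0

GCD(10, 37) = 1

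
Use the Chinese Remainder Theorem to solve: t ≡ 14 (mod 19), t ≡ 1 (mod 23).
M = 19 × 23 = 437. M₁ = 23, y₁ ≡ 5 (mod 19). M₂ = 19, y₂ ≡ 17 (mod 23). t = 14×23×5 + 1×19×17 ≡ 185 (mod 437)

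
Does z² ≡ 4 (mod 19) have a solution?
By Euler's criterion: 4^{9} ≡ 1 (mod 19). Since this equals 1, 4 is a QR.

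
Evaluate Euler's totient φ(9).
6

Prime factorization: 9 = 3^2
Using the formula φ(n) = n × Π(1 - 1/p) for each prime factor p:
φ(9) = 9 × (1 - 1/3)
φ(9) = 6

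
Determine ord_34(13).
Powers of 13 mod 34: 13^1≡13, 13^2≡33, 13^3≡21, 13^4≡1. Order = 4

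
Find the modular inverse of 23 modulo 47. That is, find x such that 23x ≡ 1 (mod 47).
45

Using Extended Euclidean Algorithm:
gcd(23, 47) = 1
Bezout coefficients: 23 × -2 + 47 × 1 = 1
So 23 × -2 ≡ 1 (mod 47)
The inverse is -2 mod 47 = 45
Verification: 23 × 45 = 1035 = 22 × 47 + 1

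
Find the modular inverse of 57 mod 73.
57^(-1) ≡ 41 (mod 73). Verification: 57 × 41 = 2337 ≡ 1 (mod 73)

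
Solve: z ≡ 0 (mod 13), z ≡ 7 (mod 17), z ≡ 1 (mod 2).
M = 13 × 17 × 2 = 442. M₁ = 34, y₁ ≡ 5 (mod 13). M₂ = 26, y₂ ≡ 2 (mod 17). M₃ = 221, y₃ ≡ 1 (mod 2). z = 0×34×5 + 7×26×2 + 1×221×1 ≡ 143 (mod 442)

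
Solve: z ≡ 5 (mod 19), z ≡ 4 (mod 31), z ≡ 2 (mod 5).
M = 19 × 31 × 5 = 2945. M₁ = 155, y₁ ≡ 13 (mod 19). M₂ = 95, y₂ ≡ 16 (mod 31). M₃ = 589, y₃ ≡ 4 (mod 5). z = 5×155×13 + 4×95×16 + 2×589×4 ≡ 252 (mod 2945)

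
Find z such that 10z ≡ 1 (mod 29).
10^(-1) ≡ 3 (mod 29). Verification: 10 × 3 = 30 ≡ 1 (mod 29)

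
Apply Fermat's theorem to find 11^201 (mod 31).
By Fermat: 11^{30} ≡ 1 (mod 31). 201 ≡ 21 (mod 30). So 11^{201} ≡ 11^{21} ≡ 27 (mod 31)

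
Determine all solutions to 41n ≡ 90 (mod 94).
32

Since gcd(41, 94) = 1 divides 90, a solution exists.
Multiply both sides by the inverse of 41 mod 94:
  41^(-1) mod 94 = 39
  x ≡ 39 × 90 ≡ 3510 ≡ 32 (mod 94)
Verification: 41 × 32 = 1312 = 13 × 94 + 90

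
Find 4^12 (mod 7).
Using Fermat: 4^{6} ≡ 1 (mod 7). 12 ≡ 0 (mod 6). So 4^{12} ≡ 4^{0} ≡ 1 (mod 7)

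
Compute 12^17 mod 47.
Using repeated squaring. 17 = 16 + 1 (binary 10001). Repeated squaring mod 47: 12^1 ≡ 12; 12^2 ≡ 12² = 144 ≡ 3; 12^4 ≡ 3² = 9 ≡ 9; 12^8 ≡ 9² = 81 ≡ 34; 12^16 ≡ 34² = 1156 ≡ 28. Multiply: 12^17 = 12^16 × 12^1 ≡ 28 × 12 (mod 47): 28 × 12 = 336 ≡ 7. So 12^17 ≡ 7 (mod 47).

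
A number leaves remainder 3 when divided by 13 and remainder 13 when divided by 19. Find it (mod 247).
M = 13 × 19 = 247. M₁ = 19, y₁ ≡ 11 (mod 13). M₂ = 13, y₂ ≡ 3 (mod 19). m = 3×19×11 + 13×13×3 ≡ 146 (mod 247)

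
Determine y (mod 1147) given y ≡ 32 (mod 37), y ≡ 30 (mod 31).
402

Using the Chinese Remainder Theorem:
M = product of moduli = 1147
For equation 1: M_1 = 31, 31 ≡ 31 (mod 37), inverse of 31 mod 37 is 6 (check: 31 × 6 = 186 ≡ 1 (mod 37))
For equation 2: M_2 = 37, 37 ≡ 6 (mod 31), inverse of 37 mod 31 is 26 (check: 6 × 26 = 156 ≡ 1 (mod 31))
Combine: y ≡ Σ r_i×M_i×(M_i⁻¹ mod m_i) = 32×31×6 + 30×37×26 = 5952 + 28860 = 34812
34812 mod 1147 = 402
y ≡ 402 (mod 1147)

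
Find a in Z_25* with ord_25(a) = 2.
24 has order 2 mod 25 since 24^{2} ≡ 1 (mod 25) and no smaller power works.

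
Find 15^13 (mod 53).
Using repeated squaring. 13 = 8 + 4 + 1 (binary 1101). Repeated squaring mod 53: 15^1 ≡ 15; 15^2 ≡ 15² = 225 ≡ 13; 15^4 ≡ 13² = 169 ≡ 10; 15^8 ≡ 10² = 100 ≡ 47. Multiply: 15^13 = 15^8 × 15^4 × 15^1 ≡ 47 × 10 × 15 (mod 53): 47 × 10 = 470 ≡ 46; 46 × 15 = 690 ≡ 1. So 15^13 ≡ 1 (mod 53).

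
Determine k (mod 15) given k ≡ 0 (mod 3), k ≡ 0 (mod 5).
0

Using the Chinese Remainder Theorem:
M = product of moduli = 15
For equation 1: M_1 = 5, 5 ≡ 2 (mod 3), inverse of 5 mod 3 is 2 (check: 2 × 2 = 4 ≡ 1 (mod 3))
For equation 2: M_2 = 3, 3 ≡ 3 (mod 5), inverse of 3 mod 5 is 2 (check: 3 × 2 = 6 ≡ 1 (mod 5))
Combine: k ≡ Σ r_i×M_i×(M_i⁻¹ mod m_i) = 0×5×2 + 0×3×2 = 0 + 0 = 0
0 mod 15 = 0
k ≡ 0 (mod 15)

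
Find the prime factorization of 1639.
11 × 149

Divide by primes starting from smallest:
1639 ÷ 11 = 149
149 ÷ 149 = 1

1639 = 11 × 149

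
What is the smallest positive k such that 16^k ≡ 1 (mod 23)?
Powers of 16 mod 23: 16^1≡16, 16^2≡3, 16^3≡2, 16^4≡9, 16^5≡6, 16^6≡4, 16^7≡18, 16^8≡12, 16^9≡8, 16^10≡13, 16^11≡1. Order = 11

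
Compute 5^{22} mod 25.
0

Using successive squaring:
Binary expansion of 22: 10110
Powers of 5 mod 25 (each is the square of the previous):
  5^1 ≡ 5 (mod 25)
  5^2 ≡ 5² = 25 ≡ 0 (mod 25)
  5^4 ≡ 0² = 0 ≡ 0 (mod 25)
  5^8 ≡ 0² = 0 ≡ 0 (mod 25)
  5^16 ≡ 0² = 0 ≡ 0 (mod 25)
22 = 16 + 4 + 2, so 5^22 = 5^16 × 5^4 × 5^2 ≡ 0 × 0 × 0 (mod 25)
Multiplying step by step:
  0 × 0 = 0 ≡ 0 (mod 25)
  0 × 0 = 0 ≡ 0 (mod 25)
Result: 5^22 ≡ 0 (mod 25)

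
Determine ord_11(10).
Powers of 10 mod 11: 10^1≡10, 10^2≡1. Order = 2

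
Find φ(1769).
1680

Prime factorization: 1769 = 29 × 61
Using the formula φ(n) = n × Π(1 - 1/p) for each prime factor p:
φ(1769) = 1769 × (1 - 1/29) × (1 - 1/61)
φ(1769) = 1680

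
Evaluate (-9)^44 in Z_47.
Using repeated squaring. (-9) ≡ 38 (mod 47). 44 = 32 + 8 + 4 (binary 101100). Repeated squaring mod 47: 38^1 ≡ 38; 38^2 ≡ 38² = 1444 ≡ 34; 38^4 ≡ 34² = 1156 ≡ 28; 38^8 ≡ 28² = 784 ≡ 32; 38^16 ≡ 32² = 1024 ≡ 37; 38^32 ≡ 37² = 1369 ≡ 6. Multiply: (-9)^44 ≡ 38^32 × 38^8 × 38^4 ≡ 6 × 32 × 28 (mod 47): 6 × 32 = 192 ≡ 4; 4 × 28 = 112 ≡ 18. So (-9)^44 ≡ 18 (mod 47).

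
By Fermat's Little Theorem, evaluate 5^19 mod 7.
By Fermat: 5^{6} ≡ 1 (mod 7). 19 = 3×6 + 1. So 5^{19} ≡ 5^{1} ≡ 5 (mod 7)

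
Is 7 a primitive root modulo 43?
No

To verify, check if 7^(42/q) ≢ 1 (mod 43) for each prime divisor q of 42
Divisors of 42 = 42: [1, 2, 3, 6, 7, 14, 21, 42]
  7^(42/2) = 7^21 ≡ 42 (mod 43)
  7^(42/3) = 7^14 ≡ 6 (mod 43)
  7^(42/7) = 7^6 ≡ 1 (mod 43)
Conclusion: 7 is not a primitive root modulo 43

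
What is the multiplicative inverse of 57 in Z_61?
57^(-1) ≡ 15 (mod 61). Verification: 57 × 15 = 855 ≡ 1 (mod 61)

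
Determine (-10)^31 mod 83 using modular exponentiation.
Using repeated squaring. (-10) ≡ 73 (mod 83). 31 = 16 + 8 + 4 + 2 + 1 (binary 11111). Repeated squaring mod 83: 73^1 ≡ 73; 73^2 ≡ 73² = 5329 ≡ 17; 73^4 ≡ 17² = 289 ≡ 40; 73^8 ≡ 40² = 1600 ≡ 23; 73^16 ≡ 23² = 529 ≡ 31. Multiply: (-10)^31 ≡ 73^16 × 73^8 × 73^4 × 73^2 × 73^1 ≡ 31 × 23 × 40 × 17 × 73 (mod 83): 31 × 23 = 713 ≡ 49; 49 × 40 = 1960 ≡ 51; 51 × 17 = 867 ≡ 37; 37 × 73 = 2701 ≡ 45. So (-10)^31 ≡ 45 (mod 83).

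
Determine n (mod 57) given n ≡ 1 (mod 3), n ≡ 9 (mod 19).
28

Using the Chinese Remainder Theorem:
M = product of moduli = 57
For equation 1: M_1 = 19, 19 ≡ 1 (mod 3), inverse of 19 mod 3 is 1 (check: 1 × 1 = 1 ≡ 1 (mod 3))
For equation 2: M_2 = 3, 3 ≡ 3 (mod 19), inverse of 3 mod 19 is 13 (check: 3 × 13 = 39 ≡ 1 (mod 19))
Combine: n ≡ Σ r_i×M_i×(M_i⁻¹ mod m_i) = 1×19×1 + 9×3×13 = 19 + 351 = 370
370 mod 57 = 28
n ≡ 28 (mod 57)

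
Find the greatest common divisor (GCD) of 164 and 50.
2

Using the Euclidean algorithm:
164 = 3 × 50 + 14
50 = 3 × 14 + 8
14 = 1 × 8 + 6
8 = 1 × 6 + 2
6 = 3 × 2 + 0

GCD(164, 50) = 2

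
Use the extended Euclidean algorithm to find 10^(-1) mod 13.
Extended GCD: 10(4) + 13(-3) = 1. So 10^(-1) ≡ 4 ≡ 4 (mod 13). Verify: 10 × 4 = 40 ≡ 1 (mod 13)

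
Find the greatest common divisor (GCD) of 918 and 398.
2

Using the Euclidean algorithm:
918 = 2 × 398 + 122
398 = 3 × 122 + 32
122 = 3 × 32 + 26
32 = 1 × 26 + 6
26 = 4 × 6 + 2
6 = 3 × 2 + 0

GCD(918, 398) = 2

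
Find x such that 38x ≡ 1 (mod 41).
38^(-1) ≡ 27 (mod 41). Verification: 38 × 27 = 1026 ≡ 1 (mod 41)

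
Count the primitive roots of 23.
10

The number of primitive roots modulo p is φ(p-1) = φ(22)
φ(22) = 10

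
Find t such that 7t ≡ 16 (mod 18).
10

Since gcd(7, 18) = 1 divides 16, a solution exists.
Multiply both sides by the inverse of 7 mod 18:
  7^(-1) mod 18 = 13
  x ≡ 13 × 16 ≡ 208 ≡ 10 (mod 18)
Verification: 7 × 10 = 70 = 3 × 18 + 16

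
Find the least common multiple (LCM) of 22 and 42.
462

First find GCD(22, 42) using the Euclidean algorithm:
22 = 0 × 42 + 22
42 = 1 × 22 + 20
22 = 1 × 20 + 2
20 = 10 × 2 + 0
GCD(22, 42) = 2

LCM formula: LCM(a, b) = (a × b) / GCD(a, b)
LCM(22, 42) = (22 × 42) / 2
LCM(22, 42) = 924 / 2
LCM(22, 42) = 462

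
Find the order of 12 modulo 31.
Powers of 12 mod 31: 12^1≡12, 12^2≡20, 12^3≡23, 12^4≡28, 12^5≡26, 12^6≡2, 12^7≡24, 12^8≡9, 12^9≡15, 12^10≡25, 12^11≡21, 12^12≡4, 12^13≡17, 12^14≡18, 12^15≡30, 12^16≡19, 12^17≡11, 12^18≡8, 12^19≡3, 12^20≡5, 12^21≡29, 12^22≡7, 12^23≡22, 12^24≡16, 12^25≡6, 12^26≡10, 12^27≡27, 12^28≡14, 12^29≡13, 12^30≡1. Order = 30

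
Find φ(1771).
1320

Prime factorization: 1771 = 7 × 11 × 23
Using the formula φ(n) = n × Π(1 - 1/p) for each prime factor p:
φ(1771) = 1771 × (1 - 1/7) × (1 - 1/11) × (1 - 1/23)
φ(1771) = 1320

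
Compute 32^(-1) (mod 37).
32^(-1) ≡ 22 (mod 37). Verification: 32 × 22 = 704 ≡ 1 (mod 37)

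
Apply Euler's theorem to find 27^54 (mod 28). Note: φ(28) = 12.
By Euler: 27^{12} ≡ 1 (mod 28) since gcd(27, 28) = 1. 54 = 4×12 + 6. So 27^{54} ≡ 27^{6} ≡ 1 (mod 28)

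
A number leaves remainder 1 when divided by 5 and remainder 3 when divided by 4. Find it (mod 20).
M = 5 × 4 = 20. M₁ = 4, y₁ ≡ 4 (mod 5). M₂ = 5, y₂ ≡ 1 (mod 4). r = 1×4×4 + 3×5×1 ≡ 11 (mod 20)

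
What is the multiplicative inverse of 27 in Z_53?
2

Using Extended Euclidean Algorithm:
gcd(27, 53) = 1
Bezout coefficients: 27 × 2 + 53 × -1 = 1
So 27 × 2 ≡ 1 (mod 53)
The inverse is 2 mod 53 = 2
Verification: 27 × 2 = 54 = 1 × 53 + 1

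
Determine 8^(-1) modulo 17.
8^(-1) ≡ 15 (mod 17). Verification: 8 × 15 = 120 ≡ 1 (mod 17)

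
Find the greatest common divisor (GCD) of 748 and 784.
4

Using the Euclidean algorithm:
748 = 0 × 784 + 748
784 = 1 × 748 + 36
748 = 20 × 36 + 28
36 = 1 × 28 + 8
28 = 3 × 8 + 4
8 = 2 × 4 + 0

GCD(748, 784) = 4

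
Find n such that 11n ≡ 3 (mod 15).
3

Since gcd(11, 15) = 1 divides 3, a solution exists.
Multiply both sides by the inverse of 11 mod 15:
  11^(-1) mod 15 = 11
  x ≡ 11 × 3 ≡ 33 ≡ 3 (mod 15)
Verification: 11 × 3 = 33 = 2 × 15 + 3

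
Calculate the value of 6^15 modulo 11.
Using Fermat: 6^{10} ≡ 1 (mod 11). 15 ≡ 5 (mod 10). So 6^{15} ≡ 6^{5} ≡ 10 (mod 11)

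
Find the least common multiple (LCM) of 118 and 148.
8732

First find GCD(118, 148) using the Euclidean algorithm:
118 = 0 × 148 + 118
148 = 1 × 118 + 30
118 = 3 × 30 + 28
30 = 1 × 28 + 2
28 = 14 × 2 + 0
GCD(118, 148) = 2

LCM formula: LCM(a, b) = (a × b) / GCD(a, b)
LCM(118, 148) = (118 × 148) / 2
LCM(118, 148) = 17464 / 2
LCM(118, 148) = 8732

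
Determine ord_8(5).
Powers of 5 mod 8: 5^1≡5, 5^2≡1. Order = 2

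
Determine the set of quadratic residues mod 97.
QRs mod 97: {1, 2, 3, 4, 6, 8, 9, 11, 12, 16, 18, 22, 24, 25, 27, 31, 32, 33, 35, 36, 43, 44, 47, 48, 49, 50, 53, 54, 61, 62, 64, 65, 66, 70, 72, 73, 75, 79, 81, 85, 86, 88, 89, 91, 93, 94, 95, 96}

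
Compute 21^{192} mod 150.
141

Using successive squaring:
Binary expansion of 192: 11000000
Powers of 21 mod 150 (each is the square of the previous):
  21^1 ≡ 21 (mod 150)
  21^2 ≡ 21² = 441 ≡ 141 (mod 150)
  21^4 ≡ 141² = 19881 ≡ 81 (mod 150)
  21^8 ≡ 81² = 6561 ≡ 111 (mod 150)
  21^16 ≡ 111² = 12321 ≡ 21 (mod 150)
  21^32 ≡ 21² = 441 ≡ 141 (mod 150)
  21^64 ≡ 141² = 19881 ≡ 81 (mod 150)
  21^128 ≡ 81² = 6561 ≡ 111 (mod 150)
192 = 128 + 64, so 21^192 = 21^128 × 21^64 ≡ 111 × 81 (mod 150)
Multiplying step by step:
  111 × 81 = 8991 ≡ 141 (mod 150)
Result: 21^192 ≡ 141 (mod 150)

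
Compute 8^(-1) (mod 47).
8^(-1) ≡ 6 (mod 47). Verification: 8 × 6 = 48 ≡ 1 (mod 47)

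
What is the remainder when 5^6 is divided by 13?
6 = 4 + 2 (binary 110). Repeated squaring mod 13: 5^1 ≡ 5; 5^2 ≡ 5² = 25 ≡ 12; 5^4 ≡ 12² = 144 ≡ 1. Multiply: 5^6 = 5^4 × 5^2 ≡ 1 × 12 (mod 13): 1 × 12 = 12 ≡ 12. So 5^6 ≡ 12 (mod 13).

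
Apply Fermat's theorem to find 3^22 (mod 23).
By Fermat's Little Theorem, 3^{22} ≡ 1 (mod 23) since 23 is prime and gcd(3, 23) = 1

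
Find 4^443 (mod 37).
Using Fermat: 4^{36} ≡ 1 (mod 37). 443 ≡ 11 (mod 36). So 4^{443} ≡ 4^{11} ≡ 21 (mod 37)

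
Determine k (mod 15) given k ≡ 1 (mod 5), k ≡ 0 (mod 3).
6

Using the Chinese Remainder Theorem:
M = product of moduli = 15
For equation 1: M_1 = 3, 3 ≡ 3 (mod 5), inverse of 3 mod 5 is 2 (check: 3 × 2 = 6 ≡ 1 (mod 5))
For equation 2: M_2 = 5, 5 ≡ 2 (mod 3), inverse of 5 mod 3 is 2 (check: 2 × 2 = 4 ≡ 1 (mod 3))
Combine: k ≡ Σ r_i×M_i×(M_i⁻¹ mod m_i) = 1×3×2 + 0×5×2 = 6 + 0 = 6
6 mod 15 = 6
k ≡ 6 (mod 15)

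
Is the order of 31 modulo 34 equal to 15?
No, the actual order is 16, not 15.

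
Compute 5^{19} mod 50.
25

Using successive squaring:
Binary expansion of 19: 10011
Powers of 5 mod 50 (each is the square of the previous):
  5^1 ≡ 5 (mod 50)
  5^2 ≡ 5² = 25 ≡ 25 (mod 50)
  5^4 ≡ 25² = 625 ≡ 25 (mod 50)
  5^8 ≡ 25² = 625 ≡ 25 (mod 50)
  5^16 ≡ 25² = 625 ≡ 25 (mod 50)
19 = 16 + 2 + 1, so 5^19 = 5^16 × 5^2 × 5^1 ≡ 25 × 25 × 5 (mod 50)
Multiplying step by step:
  25 × 25 = 625 ≡ 25 (mod 50)
  25 × 5 = 125 ≡ 25 (mod 50)
Result: 5^19 ≡ 25 (mod 50)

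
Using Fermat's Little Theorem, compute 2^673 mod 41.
By Fermat: 2^{40} ≡ 1 (mod 41). 673 ≡ 33 (mod 40). So 2^{673} ≡ 2^{33} ≡ 33 (mod 41)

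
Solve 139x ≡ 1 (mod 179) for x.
139^(-1) ≡ 85 (mod 179). Verification: 139 × 85 = 11815 ≡ 1 (mod 179)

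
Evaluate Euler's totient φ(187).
160

Prime factorization: 187 = 11 × 17
Using the formula φ(n) = n × Π(1 - 1/p) for each prime factor p:
φ(187) = 187 × (1 - 1/11) × (1 - 1/17)
φ(187) = 160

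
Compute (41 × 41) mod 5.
1

(41 × 41) = 1681
1681 mod 5 = 1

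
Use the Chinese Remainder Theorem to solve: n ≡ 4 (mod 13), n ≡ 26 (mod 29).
316

Using the Chinese Remainder Theorem:
M = product of moduli = 377
For equation 1: M_1 = 29, 29 ≡ 3 (mod 13), inverse of 29 mod 13 is 9 (check: 3 × 9 = 27 ≡ 1 (mod 13))
For equation 2: M_2 = 13, 13 ≡ 13 (mod 29), inverse of 13 mod 29 is 9 (check: 13 × 9 = 117 ≡ 1 (mod 29))
Combine: n ≡ Σ r_i×M_i×(M_i⁻¹ mod m_i) = 4×29×9 + 26×13×9 = 1044 + 3042 = 4086
4086 mod 377 = 316
n ≡ 316 (mod 377)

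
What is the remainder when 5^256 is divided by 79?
Using Fermat: 5^{78} ≡ 1 (mod 79). 256 ≡ 22 (mod 78). So 5^{256} ≡ 5^{22} ≡ 26 (mod 79)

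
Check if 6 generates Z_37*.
p - 1 = 36 has prime divisors 2, 3. Check 6^(36/q) mod 37 for each: 6^(36/2) = 6^18 ≡ 36, 6^(36/3) = 6^12 ≡ 1 (mod 37). Since 6^12 ≡ 1 (mod 37), the order of 6 divides 12 (in fact the order is 4) ≠ 36, so it is not a primitive root.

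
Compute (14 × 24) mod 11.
6

(14 × 24) = 336
336 mod 11 = 6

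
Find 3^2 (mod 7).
2 = 2 (binary 10). Repeated squaring mod 7: 3^1 ≡ 3; 3^2 ≡ 3² = 9 ≡ 2. So 3^2 ≡ 2 (mod 7).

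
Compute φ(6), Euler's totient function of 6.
2

Prime factorization: 6 = 2 × 3
Using the formula φ(n) = n × Π(1 - 1/p) for each prime factor p:
φ(6) = 6 × (1 - 1/2) × (1 - 1/3)
φ(6) = 2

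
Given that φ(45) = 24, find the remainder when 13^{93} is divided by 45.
By Euler: 13^{24} ≡ 1 (mod 45) since gcd(13, 45) = 1. 93 = 3×24 + 21. So 13^{93} ≡ 13^{21} ≡ 28 (mod 45)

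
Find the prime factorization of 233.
233

Divide by primes starting from smallest:
233 ÷ 233 = 1

233 = 233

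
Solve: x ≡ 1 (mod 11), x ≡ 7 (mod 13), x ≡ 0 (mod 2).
M = 11 × 13 × 2 = 286. M₁ = 26, y₁ ≡ 3 (mod 11). M₂ = 22, y₂ ≡ 3 (mod 13). M₃ = 143, y₃ ≡ 1 (mod 2). x = 1×26×3 + 7×22×3 + 0×143×1 ≡ 254 (mod 286)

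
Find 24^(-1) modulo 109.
50

Using Extended Euclidean Algorithm:
gcd(24, 109) = 1
Bezout coefficients: 24 × 50 + 109 × -11 = 1
So 24 × 50 ≡ 1 (mod 109)
The inverse is 50 mod 109 = 50
Verification: 24 × 50 = 1200 = 11 × 109 + 1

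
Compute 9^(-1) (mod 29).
9^(-1) ≡ 13 (mod 29). Verification: 9 × 13 = 117 ≡ 1 (mod 29)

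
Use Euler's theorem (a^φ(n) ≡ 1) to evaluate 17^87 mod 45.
By Euler: 17^{24} ≡ 1 (mod 45) since gcd(17, 45) = 1. 87 = 3×24 + 15. So 17^{87} ≡ 17^{15} ≡ 8 (mod 45)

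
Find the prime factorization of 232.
2^3 × 29

Divide by primes starting from smallest:
232 ÷ 2 = 116
116 ÷ 2 = 58
58 ÷ 2 = 29
29 ÷ 29 = 1

232 = 2^3 × 29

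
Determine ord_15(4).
Powers of 4 mod 15: 4^1≡4, 4^2≡1. Order = 2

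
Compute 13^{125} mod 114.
79

Using successive squaring:
Binary expansion of 125: 1111101
Powers of 13 mod 114 (each is the square of the previous):
  13^1 ≡ 13 (mod 114)
  13^2 ≡ 13² = 169 ≡ 55 (mod 114)
  13^4 ≡ 55² = 3025 ≡ 61 (mod 114)
  13^8 ≡ 61² = 3721 ≡ 73 (mod 114)
  13^16 ≡ 73² = 5329 ≡ 85 (mod 114)
  13^32 ≡ 85² = 7225 ≡ 43 (mod 114)
  13^64 ≡ 43² = 1849 ≡ 25 (mod 114)
125 = 64 + 32 + 16 + 8 + 4 + 1, so 13^125 = 13^64 × 13^32 × 13^16 × 13^8 × 13^4 × 13^1 ≡ 25 × 43 × 85 × 73 × 61 × 13 (mod 114)
Multiplying step by step:
  25 × 43 = 1075 ≡ 49 (mod 114)
  49 × 85 = 4165 ≡ 61 (mod 114)
  61 × 73 = 4453 ≡ 7 (mod 114)
  7 × 61 = 427 ≡ 85 (mod 114)
  85 × 13 = 1105 ≡ 79 (mod 114)
Result: 13^125 ≡ 79 (mod 114)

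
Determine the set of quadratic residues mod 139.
QRs mod 139: {1, 4, 5, 6, 7, 9, 11, 13, 16, 20, 24, 25, 28, 29, 30, 31, 34, 35, 36, 37, 38, 41, 42, 44, 45, 46, 47, 49, 51, 52, 54, 55, 57, 63, 64, 65, 66, 67, 69, 71, 77, 78, 79, 80, 81, 83, 86, 89, 91, 96, 99, 100, 106, 107, 112, 113, 116, 117, 118, 120, 121, 122, 124, 125, 127, 129, 131, 136, 137}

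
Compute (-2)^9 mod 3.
(-2) ≡ 1 (mod 3). 9 = 8 + 1 (binary 1001). Repeated squaring mod 3: 1^1 ≡ 1; 1^2 ≡ 1² = 1 ≡ 1; 1^4 ≡ 1² = 1 ≡ 1; 1^8 ≡ 1² = 1 ≡ 1. Multiply: (-2)^9 ≡ 1^8 × 1^1 ≡ 1 × 1 (mod 3): 1 × 1 = 1 ≡ 1. So (-2)^9 ≡ 1 (mod 3).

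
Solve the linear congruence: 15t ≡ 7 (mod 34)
5

Since gcd(15, 34) = 1 divides 7, a solution exists.
Multiply both sides by the inverse of 15 mod 34:
  15^(-1) mod 34 = 25
  x ≡ 25 × 7 ≡ 175 ≡ 5 (mod 34)
Verification: 15 × 5 = 75 = 2 × 34 + 7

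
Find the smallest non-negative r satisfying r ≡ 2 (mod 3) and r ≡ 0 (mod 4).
M = 3 × 4 = 12. M₁ = 4, y₁ ≡ 1 (mod 3). M₂ = 3, y₂ ≡ 3 (mod 4). r = 2×4×1 + 0×3×3 ≡ 8 (mod 12)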